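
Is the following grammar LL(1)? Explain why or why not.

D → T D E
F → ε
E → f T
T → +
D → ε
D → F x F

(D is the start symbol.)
Yes, the grammar is LL(1).

A grammar is LL(1) if for each non-terminal N with multiple productions, the predict sets of those productions are pairwise disjoint, where PREDICT(N → α) = (FIRST(α) \ {ε}) ∪ (FOLLOW(N) if α ⇒* ε).

Relevant sets:
  FIRST(T) = { '+' }
  FIRST(F) = { ε }
  FOLLOW(D) = { $, 'f' }

For D:
  PREDICT(D → T D E) = { '+' }
  PREDICT(D → ε) = { $, 'f' }
  PREDICT(D → F x F) = { 'x' }
F, E, T have a single production, so nothing to check there.

All predict sets are disjoint. The grammar IS LL(1).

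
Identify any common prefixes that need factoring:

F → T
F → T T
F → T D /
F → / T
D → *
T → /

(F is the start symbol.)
Left-factoring is needed when two productions for the same non-terminal
share a common prefix on the right-hand side.

Productions for F:
  F → T
  F → T T
  F → T D /
  F → / T

Found common prefix 'T' in productions for F

Answer: Yes, F has productions with common prefix 'T'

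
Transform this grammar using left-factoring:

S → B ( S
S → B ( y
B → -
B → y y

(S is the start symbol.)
Left-factoring transforms A → αβ₁ | αβ₂ into A → αA' and A' → β₁ | β₂
(α is the longest common prefix among the alternatives). Repeat until
no nonterminal has two alternatives with a common prefix.

Round 1: S has alternatives sharing prefix 'B ('. Introduce S': S → B ( S'
  Add: S' → S
  Add: S' → y

No remaining common prefixes — done.

Resulting grammar:
S → B ( S'
S' → S
S' → y
B → -
B → y y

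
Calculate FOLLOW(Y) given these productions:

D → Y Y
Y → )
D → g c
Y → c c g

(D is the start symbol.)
{ $, ')', 'c' }

In D → Y Y: Y is followed by Y, add FIRST(Y) \ {ε} = { ')', 'c' }
In D → Y Y: Y is at the end, add FOLLOW(D)

The FOLLOW sets referred to above (computed the same way, to a fixed point):
  FOLLOW(D) = { $ }

Taking the union: FOLLOW(Y) = { $, ')', 'c' }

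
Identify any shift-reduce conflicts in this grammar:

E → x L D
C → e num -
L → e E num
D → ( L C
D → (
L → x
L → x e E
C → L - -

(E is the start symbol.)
Yes — I5: [L → x .] vs [L → x . e E]; I10: [D → ( .] vs [L → . e E num]

Augment with E' → E and build the canonical LR(0) collection (I0 = CLOSURE({[E' → . E]}), then GOTO on every symbol after a dot until no new states appear). It has 20 states:
  I0: { [E → . x L D], [E' → . E] }  — shift
  I1: { [E' → E .] }  — accept
  I2: { [E → x . L D], [L → . e E num], [L → . x e E], [L → . x] }  — shift
  I3: { [D → . ( L C], [D → . (], [E → x L . D] }  — shift
  I4: { [E → . x L D], [L → e . E num] }  — shift
  I5: { [L → x . e E], [L → x .] }  — shift, reduce
  I6: { [E → . x L D], [L → x e . E] }  — shift
  I7: { [L → x e E .] }  — reduce
  I8: { [L → e E . num] }  — shift
  I9: { [L → e E num .] }  — reduce
  I10: { [D → ( . L C], [D → ( .], [L → . e E num], [L → . x e E], [L → . x] }  — shift, reduce
  I11: { [E → x L D .] }  — reduce
  I12: { [C → . L - -], [C → . e num -], [D → ( L . C], [L → . e E num], [L → . x e E], [L → . x] }  — shift
  I13: { [D → ( L C .] }  — reduce
  I14: { [C → L . - -] }  — shift
  I15: { [C → e . num -], [E → . x L D], [L → e . E num] }  — shift
  I16: { [C → e num . -] }  — shift
  I17: { [C → e num - .] }  — reduce
  I18: { [C → L - . -] }  — shift
  I19: { [C → L - - .] }  — reduce

I5 contains reduce item [L → x .] and shift item [L → x . e E] — shift-reduce conflict.
I10 contains reduce item [D → ( .] and shift items [L → . e E num], [L → . x], [L → . x e E] — shift-reduce conflict.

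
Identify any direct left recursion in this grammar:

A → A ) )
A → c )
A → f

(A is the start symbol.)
A → A ) ): LEFT RECURSIVE (starts with A)
A → c ): starts with c
A → f: starts with f

The grammar has direct left recursion on: A.

Answer: Yes, A is left-recursive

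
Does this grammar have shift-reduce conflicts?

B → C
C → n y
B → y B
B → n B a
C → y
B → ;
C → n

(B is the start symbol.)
Augment with B' → B and build the canonical LR(0) collection (I0 = CLOSURE({[B' → . B]}), then GOTO on every symbol after a dot until no new states appear). It has 10 states:
  I0: { [B → . ;], [B → . C], [B → . n B a], [B → . y B], [B' → . B], [C → . n y], [C → . n], [C → . y] }  — shift
  I1: { [B → ; .] }  — reduce
  I2: { [B' → B .] }  — accept
  I3: { [B → C .] }  — reduce
  I4: { [B → . ;], [B → . C], [B → . n B a], [B → . y B], [B → n . B a], [C → . n y], [C → . n], [C → . y], [C → n . y], [C → n .] }  — shift, reduce
  I5: { [B → . ;], [B → . C], [B → . n B a], [B → . y B], [B → y . B], [C → . n y], [C → . n], [C → . y], [C → y .] }  — shift, reduce
  I6: { [B → y B .] }  — reduce
  I7: { [B → n B . a] }  — shift
  I8: { [B → . ;], [B → . C], [B → . n B a], [B → . y B], [B → y . B], [C → . n y], [C → . n], [C → . y], [C → n y .], [C → y .] }  — shift, 2 reduces
  I9: { [B → n B a .] }  — reduce

I4 contains reduce item [C → n .] and shift items [B → . ;], [B → . n B a], [B → . y B], [C → . n], [C → . n y], [C → n . y], [C → . y] — shift-reduce conflict.
I5 contains reduce item [C → y .] and shift items [B → . ;], [B → . n B a], [B → . y B], [C → . n], [C → . n y], [C → . y] — shift-reduce conflict.
I8 contains reduce items [C → n y .], [C → y .] and shift items [B → . ;], [B → . n B a], [B → . y B], [C → . n], [C → . n y], [C → . y] — shift-reduce conflict.

Answer: Yes — I4: [C → n .] vs [B → . ;]; I5: [C → y .] vs [B → . ;]; I8: [C → n y .] vs [B → . ;]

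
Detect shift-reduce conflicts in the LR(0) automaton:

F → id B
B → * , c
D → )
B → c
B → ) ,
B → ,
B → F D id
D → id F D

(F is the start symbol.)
No shift-reduce conflicts

Augment with F' → F and build the canonical LR(0) collection (I0 = CLOSURE({[F' → . F]}), then GOTO on every symbol after a dot until no new states appear). It has 18 states:
  I0: { [F → . id B], [F' → . F] }  — shift
  I1: { [F' → F .] }  — accept
  I2: { [B → . ) ,], [B → . * , c], [B → . ,], [B → . F D id], [B → . c], [F → . id B], [F → id . B] }  — shift
  I3: { [B → ) . ,] }  — shift
  I4: { [B → * . , c] }  — shift
  I5: { [B → , .] }  — reduce
  I6: { [F → id B .] }  — reduce
  I7: { [B → F . D id], [D → . )], [D → . id F D] }  — shift
  I8: { [B → c .] }  — reduce
  I9: { [D → ) .] }  — reduce
  I10: { [B → F D . id] }  — shift
  I11: { [D → id . F D], [F → . id B] }  — shift
  I12: { [D → . )], [D → . id F D], [D → id F . D] }  — shift
  I13: { [D → id F D .] }  — reduce
  I14: { [B → F D id .] }  — reduce
  I15: { [B → * , . c] }  — shift
  I16: { [B → * , c .] }  — reduce
  I17: { [B → ) , .] }  — reduce

No state contains both a complete item and a shift item.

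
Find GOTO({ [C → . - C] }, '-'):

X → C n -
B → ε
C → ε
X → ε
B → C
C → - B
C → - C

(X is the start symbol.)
{ [C → - . C], [C → . - B], [C → . - C], [C → .] }

GOTO(I, '-') = CLOSURE({ [A → αX.β] : [A → α.Xβ] ∈ I, X = '-' })

Items with dot before '-', with the dot advanced:
  [C → . - C] → [C → - . C]
Closure of the advanced items:
  [C → - . C] has the dot before C: add [C → .], [C → . - B], [C → . - C]

GOTO = { [C → - . C], [C → . - B], [C → . - C], [C → .] }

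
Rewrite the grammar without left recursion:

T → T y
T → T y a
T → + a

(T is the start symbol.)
T → + a T'
T' → y T'
T' → y a T'
T' → ε

T is directly left-recursive. The standard transformation for
  A → A α₁ | ... | A α_m | β₁ | ... | β_n
is
  A  → β₁ A' | ... | β_n A'
  A' → α₁ A' | ... | α_m A' | ε

T → + a becomes T → + a T'
T → T y becomes T' → y T'
T → T y a becomes T' → y a T'
Add T' → ε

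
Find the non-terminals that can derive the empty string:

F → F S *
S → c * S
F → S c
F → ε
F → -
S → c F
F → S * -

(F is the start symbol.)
{ 'F' }

ε-productions: F → ε
So F is immediately nullable.
No further non-terminal can be added: every production for the remaining non-terminals contains a terminal or a non-nullable non-terminal.
Nullable = { 'F' }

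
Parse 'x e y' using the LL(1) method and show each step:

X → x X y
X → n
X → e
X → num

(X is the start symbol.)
LL(1) parsing maintains a stack (initially the start symbol over $) and the input. At each step: if the stack top is a terminal, match it against the current input token; if it is a non-terminal N, replace it with the RHS of M[N, lookahead] (the unique production whose predict set contains the lookahead).

Stack is shown with the top on the left.

Stack    Input    Action
------------------------
X $      x e y $  output X → x X y
x X y $  x e y $  match 'x'
X y $    e y $    output X → e
e y $    e y $    match 'e'
y $      y $      match 'y'
$        $        accept

The string is accepted.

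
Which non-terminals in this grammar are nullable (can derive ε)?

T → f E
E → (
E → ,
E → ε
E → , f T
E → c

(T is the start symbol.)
{ 'E' }

A non-terminal is nullable if it can derive ε (the empty string): either it has an ε-production, or it has a production whose right-hand side consists entirely of nullable non-terminals.

ε-productions: E → ε
So E is immediately nullable.
No further non-terminal can be added: every production for the remaining non-terminals contains a terminal or a non-nullable non-terminal.
Nullable = { 'E' }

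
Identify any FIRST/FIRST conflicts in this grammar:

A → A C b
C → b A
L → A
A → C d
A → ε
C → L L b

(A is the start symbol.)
Yes. A → A C b / A → C d on { 'b' }; C → b A / C → L L b on { 'b' }

FIRST sets of the non-terminals at (or reachable through a nullable prefix from) the front of some alternative:
  FIRST(A) = { 'b', ε }
  FIRST(C) = { 'b' }
  FIRST(L) = { 'b', ε }

Productions for A:
  A → A C b: FIRST = { 'b' }
  A → C d: FIRST = { 'b' }
  A → ε: FIRST = { ε }
Productions for C:
  C → b A: FIRST = { 'b' }
  C → L L b: FIRST = { 'b' }
L has only one production, so no FIRST/FIRST conflict is possible there.

Conflict for A: A → A C b and A → C d
  Overlap: { 'b' }
Conflict for C: C → b A and C → L L b
  Overlap: { 'b' }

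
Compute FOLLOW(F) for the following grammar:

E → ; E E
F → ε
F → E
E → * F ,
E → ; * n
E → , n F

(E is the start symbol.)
To compute FOLLOW(F), find every occurrence of F on a right-hand side N → α F β: add FIRST(β) \ {ε}, and if β is empty or nullable also add FOLLOW(N). Iterate to a fixed point.

In E → * F ,: F is followed by ',', add FIRST(',') \ {ε} = { ',' }
In E → , n F: F is at the end, add FOLLOW(E)

The FOLLOW sets referred to above (computed the same way, to a fixed point):
  FOLLOW(E) = { $, '*', ',', ';' }

Taking the union: FOLLOW(F) = { $, '*', ',', ';' }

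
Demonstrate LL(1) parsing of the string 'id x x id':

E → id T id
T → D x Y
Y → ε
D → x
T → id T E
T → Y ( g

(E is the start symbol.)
LL(1) parsing maintains a stack (initially the start symbol over $) and the input. At each step: if the stack top is a terminal, match it against the current input token; if it is a non-terminal N, replace it with the RHS of M[N, lookahead] (the unique production whose predict set contains the lookahead).

Stack is shown with the top on the left.

Stack       Input        Action
-------------------------------
E $         id x x id $  output E → id T id
id T id $   id x x id $  match 'id'
T id $      x x id $     output T → D x Y
D x Y id $  x x id $     output D → x
x x Y id $  x x id $     match 'x'
x Y id $    x id $       match 'x'
Y id $      id $         output Y → ε
id $        id $         match 'id'
$           $            accept

The string is accepted.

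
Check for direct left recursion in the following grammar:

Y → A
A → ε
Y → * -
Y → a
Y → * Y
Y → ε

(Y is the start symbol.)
Direct left recursion occurs when N → N α for some non-terminal N (the right-hand side begins with the left-hand side itself).

Y → A: starts with A
A → ε: starts with ε
Y → * -: starts with '*'
Y → a: starts with a
Y → * Y: starts with '*'
Y → ε: starts with ε

No direct left recursion found.

Answer: No direct left recursion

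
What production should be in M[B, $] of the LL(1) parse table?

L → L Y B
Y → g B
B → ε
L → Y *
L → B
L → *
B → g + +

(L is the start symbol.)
B → ε

To find M[B, $], we find productions for B where $ is in the predict set (PREDICT(N → α) = (FIRST(α) \ {ε}) ∪ (FOLLOW(N) if α ⇒* ε)).

Relevant sets:
  FOLLOW(B) = { $, '*', 'g' }

B → ε: PREDICT = { $, '*', 'g' }
  $ is in predict set, so this production goes in M[B, $]
B → g + +: PREDICT = { 'g' }

M[B, $] = B → ε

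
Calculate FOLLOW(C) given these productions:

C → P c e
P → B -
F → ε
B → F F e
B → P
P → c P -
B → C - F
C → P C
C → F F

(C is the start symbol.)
{ $, '-' }

To compute FOLLOW(C), find every occurrence of C on a right-hand side N → α C β: add FIRST(β) \ {ε}, and if β is empty or nullable also add FOLLOW(N). Iterate to a fixed point.

C is the start symbol, so $ ∈ FOLLOW(C).
In B → C - F: C is followed by '-' F, add FIRST('-' F) \ {ε} = { '-' }
In C → P C: C is at the end; this adds FOLLOW(C) to itself — nothing new

Taking the union: FOLLOW(C) = { $, '-' }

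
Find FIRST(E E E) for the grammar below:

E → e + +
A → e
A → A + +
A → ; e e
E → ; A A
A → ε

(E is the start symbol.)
{ ';', 'e' }

FIRST sets of the non-terminals involved (from the grammar, by fixed-point iteration):
  FIRST(E) = { ';', 'e' }

To compute FIRST(E E E), process the symbols left to right:
Symbol E is a non-terminal. Add FIRST(E) \ {ε} = { ';', 'e' }
E is not nullable (ε ∉ FIRST(E)), so stop here.
FIRST(E E E) = { ';', 'e' }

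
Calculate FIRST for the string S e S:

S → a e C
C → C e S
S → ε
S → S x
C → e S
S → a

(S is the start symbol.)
{ 'a', 'e', 'x' }

FIRST sets of the non-terminals involved (from the grammar, by fixed-point iteration):
  FIRST(S) = { 'a', 'x', ε }

To compute FIRST(S e S), process the symbols left to right:
Symbol S is a non-terminal. Add FIRST(S) \ {ε} = { 'a', 'x' }
S is nullable (ε ∈ FIRST(S)), continue to the next symbol.
Symbol e is a terminal. Add 'e' and stop.
FIRST(S e S) = { 'a', 'e', 'x' }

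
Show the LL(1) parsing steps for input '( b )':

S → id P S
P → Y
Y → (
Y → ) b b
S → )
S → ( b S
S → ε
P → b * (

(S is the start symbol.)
LL(1) parsing maintains a stack (initially the start symbol over $) and the input. At each step: if the stack top is a terminal, match it against the current input token; if it is a non-terminal N, replace it with the RHS of M[N, lookahead] (the unique production whose predict set contains the lookahead).

Stack is shown with the top on the left.

Stack    Input    Action
------------------------
S $      ( b ) $  output S → ( b S
( b S $  ( b ) $  match '('
b S $    b ) $    match 'b'
S $      ) $      output S → )
) $      ) $      match ')'
$        $        accept

The string is accepted.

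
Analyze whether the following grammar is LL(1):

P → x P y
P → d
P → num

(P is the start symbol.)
Yes, the grammar is LL(1).

A grammar is LL(1) if for each non-terminal N with multiple productions, the predict sets of those productions are pairwise disjoint, where PREDICT(N → α) = (FIRST(α) \ {ε}) ∪ (FOLLOW(N) if α ⇒* ε).

For P:
  PREDICT(P → x P y) = { 'x' }
  PREDICT(P → d) = { 'd' }
  PREDICT(P → num) = { 'num' }

All predict sets are disjoint. The grammar IS LL(1).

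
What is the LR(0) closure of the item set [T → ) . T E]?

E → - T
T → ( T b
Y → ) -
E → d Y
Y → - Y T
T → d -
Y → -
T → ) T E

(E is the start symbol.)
{ [T → ) . T E], [T → . ( T b], [T → . ) T E], [T → . d -] }

To compute CLOSURE, for each item [A → α.Bβ] where B is a non-terminal, add [B → .γ] for all productions B → γ; repeat for the newly added items until nothing changes.

Start with: [T → ) . T E]
  [T → ) . T E] has the dot before T: add [T → . ( T b], [T → . d -], [T → . ) T E]
No further items can be added.

CLOSURE = { [T → ) . T E], [T → . ( T b], [T → . ) T E], [T → . d -] }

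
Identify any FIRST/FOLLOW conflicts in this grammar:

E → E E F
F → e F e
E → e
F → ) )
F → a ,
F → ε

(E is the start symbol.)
A FIRST/FOLLOW conflict occurs when a non-terminal N has a nullable alternative N → β (β ⇒* ε) and another alternative N → α with FIRST(α) ∩ FOLLOW(N) ≠ ∅: on such a lookahead the parser cannot decide between expanding α and letting N vanish via β.

Nullable non-terminals: F.

F: nullable alternative(s) F → ε; FOLLOW(F) = { $, ')', 'a', 'e' }
  F → e F e: FIRST \ {ε} = { 'e' } — overlaps FOLLOW(F) on { 'e' }: CONFLICT
  F → ) ): FIRST \ {ε} = { ')' } — overlaps FOLLOW(F) on { ')' }: CONFLICT
  F → a ,: FIRST \ {ε} = { 'a' } — overlaps FOLLOW(F) on { 'a' }: CONFLICT
  F → ε: FIRST \ {ε} = { } — this is the only nullable alternative, skip

E has no nullable alternative, so no FIRST/FOLLOW check is needed there.

So the grammar has 3 FIRST/FOLLOW conflicts (marked CONFLICT above).

Answer: Yes. F → e F e with FOLLOW(F) on { 'e' }; F → ')' ')' with FOLLOW(F) on { ')' }; F → a ',' with FOLLOW(F) on { 'a' }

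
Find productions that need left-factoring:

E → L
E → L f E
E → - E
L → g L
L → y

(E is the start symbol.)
Yes, E has productions with common prefix 'L'

Left-factoring is needed when two productions for the same non-terminal
share a common prefix on the right-hand side.

Productions for E:
  E → L
  E → L f E
  E → - E
Productions for L:
  L → g L
  L → y

Found common prefix 'L' in productions for E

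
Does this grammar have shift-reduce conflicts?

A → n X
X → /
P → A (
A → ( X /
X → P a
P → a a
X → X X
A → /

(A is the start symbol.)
Yes — I8: [A → n X .] vs [A → . ( X /]; I11: [X → X X .] vs [A → . ( X /]

A shift-reduce conflict occurs when an LR(0) state has both:
  - a complete (reduce) item [A → α .] (dot at the end), and
  - a shift item [B → β . c γ] (dot before a terminal).

Augment with A' → A and build the canonical LR(0) collection (I0 = CLOSURE({[A' → . A]}), then GOTO on every symbol after a dot until no new states appear). It has 16 states:
  I0: { [A → . ( X /], [A → . /], [A → . n X], [A' → . A] }  — shift
  I1: { [A → ( . X /], [A → . ( X /], [A → . /], [A → . n X], [P → . A (], [P → . a a], [X → . /], [X → . P a], [X → . X X] }  — shift
  I2: { [A → / .] }  — reduce
  I3: { [A' → A .] }  — accept
  I4: { [A → . ( X /], [A → . /], [A → . n X], [A → n . X], [P → . A (], [P → . a a], [X → . /], [X → . P a], [X → . X X] }  — shift
  I5: { [A → / .], [X → / .] }  — 2 reduces
  I6: { [P → A . (] }  — shift
  I7: { [X → P . a] }  — shift
  I8: { [A → . ( X /], [A → . /], [A → . n X], [A → n X .], [P → . A (], [P → . a a], [X → . /], [X → . P a], [X → . X X], [X → X . X] }  — shift, reduce
  I9: { [P → a . a] }  — shift
  I10: { [P → a a .] }  — reduce
  I11: { [A → . ( X /], [A → . /], [A → . n X], [P → . A (], [P → . a a], [X → . /], [X → . P a], [X → . X X], [X → X . X], [X → X X .] }  — shift, reduce
  I12: { [X → P a .] }  — reduce
  I13: { [P → A ( .] }  — reduce
  I14: { [A → ( X . /], [A → . ( X /], [A → . /], [A → . n X], [P → . A (], [P → . a a], [X → . /], [X → . P a], [X → . X X], [X → X . X] }  — shift
  I15: { [A → ( X / .], [A → / .], [X → / .] }  — 3 reduces

I8 contains reduce item [A → n X .] and shift items [A → . ( X /], [A → . /], [A → . n X], [P → . a a], [X → . /] — shift-reduce conflict.
I11 contains reduce item [X → X X .] and shift items [A → . ( X /], [A → . /], [A → . n X], [P → . a a], [X → . /] — shift-reduce conflict.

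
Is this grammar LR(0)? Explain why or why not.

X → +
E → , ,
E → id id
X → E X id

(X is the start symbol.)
Yes, the grammar is LR(0)

Augment with X' → X and build the canonical LR(0) collection (I0 = CLOSURE({[X' → . X]}), then GOTO on every symbol after a dot until no new states appear). It has 10 states:
  I0: { [E → . , ,], [E → . id id], [X → . +], [X → . E X id], [X' → . X] }  — shift
  I1: { [X → + .] }  — reduce
  I2: { [E → , . ,] }  — shift
  I3: { [E → . , ,], [E → . id id], [X → . +], [X → . E X id], [X → E . X id] }  — shift
  I4: { [X' → X .] }  — accept
  I5: { [E → id . id] }  — shift
  I6: { [E → id id .] }  — reduce
  I7: { [X → E X . id] }  — shift
  I8: { [X → E X id .] }  — reduce
  I9: { [E → , , .] }  — reduce

Every state is either a pure shift/goto state or contains exactly one complete item and nothing to shift — no conflicts. The grammar is LR(0).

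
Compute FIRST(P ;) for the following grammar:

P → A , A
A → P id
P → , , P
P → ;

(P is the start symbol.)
FIRST sets of the non-terminals involved (from the grammar, by fixed-point iteration):
  FIRST(P) = { ',', ';' }

To compute FIRST(P ;), process the symbols left to right:
Symbol P is a non-terminal. Add FIRST(P) \ {ε} = { ',', ';' }
P is not nullable (ε ∉ FIRST(P)), so stop here.
FIRST(P ;) = { ',', ';' }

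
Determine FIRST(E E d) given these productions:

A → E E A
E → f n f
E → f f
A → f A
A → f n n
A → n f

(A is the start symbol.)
{ 'f' }

FIRST sets of the non-terminals involved (from the grammar, by fixed-point iteration):
  FIRST(E) = { 'f' }

To compute FIRST(E E d), process the symbols left to right:
Symbol E is a non-terminal. Add FIRST(E) \ {ε} = { 'f' }
E is not nullable (ε ∉ FIRST(E)), so stop here.
FIRST(E E d) = { 'f' }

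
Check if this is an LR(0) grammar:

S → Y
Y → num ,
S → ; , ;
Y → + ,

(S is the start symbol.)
Augment with S' → S and build the canonical LR(0) collection (I0 = CLOSURE({[S' → . S]}), then GOTO on every symbol after a dot until no new states appear). It has 10 states:
  I0: { [S → . ; , ;], [S → . Y], [S' → . S], [Y → . + ,], [Y → . num ,] }  — shift
  I1: { [Y → + . ,] }  — shift
  I2: { [S → ; . , ;] }  — shift
  I3: { [S' → S .] }  — accept
  I4: { [S → Y .] }  — reduce
  I5: { [Y → num . ,] }  — shift
  I6: { [Y → num , .] }  — reduce
  I7: { [S → ; , . ;] }  — shift
  I8: { [S → ; , ; .] }  — reduce
  I9: { [Y → + , .] }  — reduce

Every state is either a pure shift/goto state or contains exactly one complete item and nothing to shift — no conflicts. The grammar is LR(0).

Answer: Yes, the grammar is LR(0)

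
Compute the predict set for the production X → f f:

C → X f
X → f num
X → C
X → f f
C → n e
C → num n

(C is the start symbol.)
{ 'f' }

PREDICT(X → f f) = (FIRST(RHS) \ {ε}) ∪ (FOLLOW(X) if ε ∈ FIRST(RHS), i.e. RHS ⇒* ε)
FIRST(f f) = { 'f' }
ε ∉ FIRST(f f), so FOLLOW(X) is not added.
PREDICT(X → f f) = { 'f' }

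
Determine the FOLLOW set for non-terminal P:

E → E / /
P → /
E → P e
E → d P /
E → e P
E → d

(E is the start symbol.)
{ $, '/', 'e' }

To compute FOLLOW(P), find every occurrence of P on a right-hand side N → α P β: add FIRST(β) \ {ε}, and if β is empty or nullable also add FOLLOW(N). Iterate to a fixed point.

In E → P e: P is followed by e, add FIRST(e) \ {ε} = { 'e' }
In E → d P /: P is followed by '/', add FIRST('/') \ {ε} = { '/' }
In E → e P: P is at the end, add FOLLOW(E)

The FOLLOW sets referred to above (computed the same way, to a fixed point):
  FOLLOW(E) = { $, '/' }

Taking the union: FOLLOW(P) = { $, '/', 'e' }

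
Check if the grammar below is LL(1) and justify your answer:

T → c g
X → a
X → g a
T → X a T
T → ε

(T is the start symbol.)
A grammar is LL(1) if for each non-terminal N with multiple productions, the predict sets of those productions are pairwise disjoint, where PREDICT(N → α) = (FIRST(α) \ {ε}) ∪ (FOLLOW(N) if α ⇒* ε).

Relevant sets:
  FIRST(X) = { 'a', 'g' }
  FOLLOW(T) = { $ }

For T:
  PREDICT(T → c g) = { 'c' }
  PREDICT(T → X a T) = { 'a', 'g' }
  PREDICT(T → ε) = { $ }
For X:
  PREDICT(X → a) = { 'a' }
  PREDICT(X → g a) = { 'g' }

All predict sets are disjoint. The grammar IS LL(1).

Answer: Yes, the grammar is LL(1).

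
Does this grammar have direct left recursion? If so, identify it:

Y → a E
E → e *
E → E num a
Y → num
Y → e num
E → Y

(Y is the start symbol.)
Direct left recursion occurs when N → N α for some non-terminal N (the right-hand side begins with the left-hand side itself).

Y → a E: starts with a
E → e *: starts with e
E → E num a: LEFT RECURSIVE (starts with E)
Y → num: starts with num
Y → e num: starts with e
E → Y: starts with Y

The grammar has direct left recursion on: E.

Answer: Yes, E is left-recursive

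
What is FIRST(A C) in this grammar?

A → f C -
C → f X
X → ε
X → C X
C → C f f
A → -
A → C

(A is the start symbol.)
FIRST sets of the non-terminals involved (from the grammar, by fixed-point iteration):
  FIRST(A) = { '-', 'f' }

To compute FIRST(A C), process the symbols left to right:
Symbol A is a non-terminal. Add FIRST(A) \ {ε} = { '-', 'f' }
A is not nullable (ε ∉ FIRST(A)), so stop here.
FIRST(A C) = { '-', 'f' }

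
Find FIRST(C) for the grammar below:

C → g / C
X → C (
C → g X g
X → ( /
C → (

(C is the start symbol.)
{ '(', 'g' }

To compute FIRST(C), examine every production with C on the left-hand side, reading each right-hand side left to right until a non-nullable symbol is reached.

From C → g / C:
  - g is a terminal: add 'g' and stop
From C → g X g:
  - g is a terminal: add 'g' and stop
From C → (:
  - '(' is a terminal: add '(' and stop

Collecting: FIRST(C) = { '(', 'g' }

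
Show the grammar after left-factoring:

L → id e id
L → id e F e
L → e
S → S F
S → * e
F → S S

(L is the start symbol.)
Left-factoring transforms A → αβ₁ | αβ₂ into A → αA' and A' → β₁ | β₂
(α is the longest common prefix among the alternatives). Repeat until
no nonterminal has two alternatives with a common prefix.

Round 1: L has alternatives sharing prefix 'id e'. Introduce L': L → id e L'
  Add: L' → id
  Add: L' → F e

No remaining common prefixes — done.

Resulting grammar:
L → id e L'
L' → id
L' → F e
L → e
S → S F
S → * e
F → S S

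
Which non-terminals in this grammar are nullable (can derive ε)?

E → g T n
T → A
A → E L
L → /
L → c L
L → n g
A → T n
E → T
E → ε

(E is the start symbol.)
{ 'E' }

A non-terminal is nullable if it can derive ε (the empty string): either it has an ε-production, or it has a production whose right-hand side consists entirely of nullable non-terminals.

ε-productions: E → ε
So E is immediately nullable.
No further non-terminal can be added: every production for the remaining non-terminals contains a terminal or a non-nullable non-terminal.
Nullable = { 'E' }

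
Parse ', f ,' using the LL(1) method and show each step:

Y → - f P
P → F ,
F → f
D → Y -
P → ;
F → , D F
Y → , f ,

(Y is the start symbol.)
LL(1) parsing maintains a stack (initially the start symbol over $) and the input. At each step: if the stack top is a terminal, match it against the current input token; if it is a non-terminal N, replace it with the RHS of M[N, lookahead] (the unique production whose predict set contains the lookahead).

Stack is shown with the top on the left.

Stack    Input    Action
------------------------
Y $      , f , $  output Y → , f ,
, f , $  , f , $  match ','
f , $    f , $    match 'f'
, $      , $      match ','
$        $        accept

The string is accepted.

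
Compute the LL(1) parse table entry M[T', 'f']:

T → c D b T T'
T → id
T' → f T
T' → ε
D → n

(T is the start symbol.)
To find M[T', 'f'], we find productions for T' where 'f' is in the predict set (PREDICT(N → α) = (FIRST(α) \ {ε}) ∪ (FOLLOW(N) if α ⇒* ε)).

Relevant sets:
  FOLLOW(T') = { $, 'f' }

T' → f T: PREDICT = { 'f' }
  'f' is in predict set, so this production goes in M[T', 'f']
T' → ε: PREDICT = { $, 'f' }
  'f' is in predict set, so this production goes in M[T', 'f']

M[T', 'f'] = T' → f T, T' → ε  (a multiply-defined cell — the grammar is not LL(1))

Answer: T' → f T, T' → ε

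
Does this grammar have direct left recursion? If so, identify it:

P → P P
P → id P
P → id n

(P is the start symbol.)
Yes, P is left-recursive

P → P P: LEFT RECURSIVE (starts with P)
P → id P: starts with id
P → id n: starts with id

The grammar has direct left recursion on: P.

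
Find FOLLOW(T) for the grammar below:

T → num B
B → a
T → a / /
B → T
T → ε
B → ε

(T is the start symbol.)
{ $ }

T is the start symbol, so $ ∈ FOLLOW(T).
In B → T: T is at the end, add FOLLOW(B)

The FOLLOW sets referred to above (computed the same way, to a fixed point):
  FOLLOW(B) = { $ }

Taking the union: FOLLOW(T) = { $ }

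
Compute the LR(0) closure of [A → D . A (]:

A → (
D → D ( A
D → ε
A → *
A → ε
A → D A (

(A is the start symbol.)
{ [A → . (], [A → . *], [A → . D A (], [A → .], [A → D . A (], [D → . D ( A], [D → .] }

Start with: [A → D . A (]
  [A → D . A (] has the dot before A: add [A → . (], [A → . *], [A → .], [A → . D A (]
  [A → . D A (] has the dot before D: add [D → . D ( A], [D → .]
No further items can be added.

CLOSURE = { [A → . (], [A → . *], [A → . D A (], [A → .], [A → D . A (], [D → . D ( A], [D → .] }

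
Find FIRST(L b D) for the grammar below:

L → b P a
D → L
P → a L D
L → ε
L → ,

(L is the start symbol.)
FIRST sets of the non-terminals involved (from the grammar, by fixed-point iteration):
  FIRST(L) = { ',', 'b', ε }

To compute FIRST(L b D), process the symbols left to right:
Symbol L is a non-terminal. Add FIRST(L) \ {ε} = { ',', 'b' }
L is nullable (ε ∈ FIRST(L)), continue to the next symbol.
Symbol b is a terminal. Add 'b' and stop.
FIRST(L b D) = { ',', 'b' }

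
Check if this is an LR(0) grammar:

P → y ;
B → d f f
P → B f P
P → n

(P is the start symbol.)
Yes, the grammar is LR(0)

Augment with P' → P and build the canonical LR(0) collection (I0 = CLOSURE({[P' → . P]}), then GOTO on every symbol after a dot until no new states appear). It has 11 states:
  I0: { [B → . d f f], [P → . B f P], [P → . n], [P → . y ;], [P' → . P] }  — shift
  I1: { [P → B . f P] }  — shift
  I2: { [P' → P .] }  — accept
  I3: { [B → d . f f] }  — shift
  I4: { [P → n .] }  — reduce
  I5: { [P → y . ;] }  — shift
  I6: { [P → y ; .] }  — reduce
  I7: { [B → d f . f] }  — shift
  I8: { [B → d f f .] }  — reduce
  I9: { [B → . d f f], [P → . B f P], [P → . n], [P → . y ;], [P → B f . P] }  — shift
  I10: { [P → B f P .] }  — reduce

Every state is either a pure shift/goto state or contains exactly one complete item and nothing to shift — no conflicts. The grammar is LR(0).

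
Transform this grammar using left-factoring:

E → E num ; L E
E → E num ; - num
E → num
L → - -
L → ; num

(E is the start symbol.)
Left-factoring transforms A → αβ₁ | αβ₂ into A → αA' and A' → β₁ | β₂
(α is the longest common prefix among the alternatives). Repeat until
no nonterminal has two alternatives with a common prefix.

Round 1: E has alternatives sharing prefix 'E num ;'. Introduce E': E → E num ; E'
  Add: E' → L E
  Add: E' → - num

No remaining common prefixes — done.

Resulting grammar:
E → E num ; E'
E' → L E
E' → - num
E → num
L → - -
L → ; num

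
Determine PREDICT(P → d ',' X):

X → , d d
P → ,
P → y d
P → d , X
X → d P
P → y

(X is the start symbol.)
PREDICT(P → d ',' X) = (FIRST(RHS) \ {ε}) ∪ (FOLLOW(P) if ε ∈ FIRST(RHS), i.e. RHS ⇒* ε)
FIRST(d ',' X) = { 'd' }
ε ∉ FIRST(d ',' X), so FOLLOW(P) is not added.
PREDICT(P → d ',' X) = { 'd' }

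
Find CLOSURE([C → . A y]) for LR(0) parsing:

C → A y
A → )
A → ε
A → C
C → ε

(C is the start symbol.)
Start with: [C → . A y]
  [C → . A y] has the dot before A: add [A → . )], [A → .], [A → . C]
  [A → . C] has the dot before C: add [C → .]
No further items can be added.

CLOSURE = { [A → . )], [A → . C], [A → .], [C → . A y], [C → .] }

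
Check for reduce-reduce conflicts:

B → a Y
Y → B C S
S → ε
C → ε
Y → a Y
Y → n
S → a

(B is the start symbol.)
Yes — I7: [B → a Y .] vs [Y → a Y .]

A reduce-reduce conflict occurs when an LR(0) state has two complete items [A → α .] and [B → β .] — both call for a reduction, and with no lookahead the parser cannot choose between them.

Augment with B' → B and build the canonical LR(0) collection (I0 = CLOSURE({[B' → . B]}), then GOTO on every symbol after a dot until no new states appear). It has 11 states:
  I0: { [B → . a Y], [B' → . B] }  — shift
  I1: { [B' → B .] }  — accept
  I2: { [B → . a Y], [B → a . Y], [Y → . B C S], [Y → . a Y], [Y → . n] }  — shift
  I3: { [C → .], [Y → B . C S] }  — reduce
  I4: { [B → a Y .] }  — reduce
  I5: { [B → . a Y], [B → a . Y], [Y → . B C S], [Y → . a Y], [Y → . n], [Y → a . Y] }  — shift
  I6: { [Y → n .] }  — reduce
  I7: { [B → a Y .], [Y → a Y .] }  — 2 reduces
  I8: { [S → . a], [S → .], [Y → B C . S] }  — shift, reduce
  I9: { [Y → B C S .] }  — reduce
  I10: { [S → a .] }  — reduce

I7 contains complete items [B → a Y .], [Y → a Y .] — reduce-reduce conflict.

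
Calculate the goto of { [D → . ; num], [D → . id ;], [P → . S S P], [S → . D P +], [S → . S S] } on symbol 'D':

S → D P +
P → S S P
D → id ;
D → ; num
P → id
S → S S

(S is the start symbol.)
{ [D → . ; num], [D → . id ;], [P → . S S P], [P → . id], [S → . D P +], [S → . S S], [S → D . P +] }

GOTO(I, 'D') = CLOSURE({ [A → αX.β] : [A → α.Xβ] ∈ I, X = 'D' })

Items with dot before 'D', with the dot advanced:
  [S → . D P +] → [S → D . P +]
Closure of the advanced items:
  [S → D . P +] has the dot before P: add [P → . S S P], [P → . id]
  [P → . S S P] has the dot before S: add [S → . D P +], [S → . S S]
  [S → . D P +] has the dot before D: add [D → . id ;], [D → . ; num]

GOTO = { [D → . ; num], [D → . id ;], [P → . S S P], [P → . id], [S → . D P +], [S → . S S], [S → D . P +] }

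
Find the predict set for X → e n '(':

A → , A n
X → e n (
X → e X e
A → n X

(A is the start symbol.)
{ 'e' }

PREDICT(X → e n '(') = (FIRST(RHS) \ {ε}) ∪ (FOLLOW(X) if ε ∈ FIRST(RHS), i.e. RHS ⇒* ε)
FIRST(e n '(') = { 'e' }
ε ∉ FIRST(e n '('), so FOLLOW(X) is not added.
PREDICT(X → e n '(') = { 'e' }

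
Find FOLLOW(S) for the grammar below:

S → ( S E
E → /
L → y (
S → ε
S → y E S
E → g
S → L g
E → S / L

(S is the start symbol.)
To compute FOLLOW(S), find every occurrence of S on a right-hand side N → α S β: add FIRST(β) \ {ε}, and if β is empty or nullable also add FOLLOW(N). Iterate to a fixed point.

S is the start symbol, so $ ∈ FOLLOW(S).
In S → ( S E: S is followed by E, add FIRST(E) \ {ε} = { '(', '/', 'g', 'y' }
In S → y E S: S is at the end; this adds FOLLOW(S) to itself — nothing new
In E → S / L: S is followed by '/' L, add FIRST('/' L) \ {ε} = { '/' }

Taking the union: FOLLOW(S) = { $, '(', '/', 'g', 'y' }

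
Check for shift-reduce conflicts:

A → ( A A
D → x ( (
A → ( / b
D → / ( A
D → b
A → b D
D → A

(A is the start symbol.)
A shift-reduce conflict occurs when an LR(0) state has both:
  - a complete (reduce) item [A → α .] (dot at the end), and
  - a shift item [B → β . c γ] (dot before a terminal).

Augment with A' → A and build the canonical LR(0) collection (I0 = CLOSURE({[A' → . A]}), then GOTO on every symbol after a dot until no new states appear). It has 17 states:
  I0: { [A → . ( / b], [A → . ( A A], [A → . b D], [A' → . A] }  — shift
  I1: { [A → ( . / b], [A → ( . A A], [A → . ( / b], [A → . ( A A], [A → . b D] }  — shift
  I2: { [A' → A .] }  — accept
  I3: { [A → . ( / b], [A → . ( A A], [A → . b D], [A → b . D], [D → . / ( A], [D → . A], [D → . b], [D → . x ( (] }  — shift
  I4: { [D → / . ( A] }  — shift
  I5: { [D → A .] }  — reduce
  I6: { [A → b D .] }  — reduce
  I7: { [A → . ( / b], [A → . ( A A], [A → . b D], [A → b . D], [D → . / ( A], [D → . A], [D → . b], [D → . x ( (], [D → b .] }  — shift, reduce
  I8: { [D → x . ( (] }  — shift
  I9: { [D → x ( . (] }  — shift
  I10: { [D → x ( ( .] }  — reduce
  I11: { [A → . ( / b], [A → . ( A A], [A → . b D], [D → / ( . A] }  — shift
  I12: { [D → / ( A .] }  — reduce
  I13: { [A → ( / . b] }  — shift
  I14: { [A → ( A . A], [A → . ( / b], [A → . ( A A], [A → . b D] }  — shift
  I15: { [A → ( A A .] }  — reduce
  I16: { [A → ( / b .] }  — reduce

I7 contains reduce item [D → b .] and shift items [A → . ( / b], [A → . ( A A], [A → . b D], [D → . / ( A], [D → . b], [D → . x ( (] — shift-reduce conflict.

Answer: Yes — I7: [D → b .] vs [A → . ( / b]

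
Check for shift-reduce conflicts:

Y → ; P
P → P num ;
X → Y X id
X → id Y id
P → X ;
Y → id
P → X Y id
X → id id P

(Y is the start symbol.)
Yes — I4: [Y → ; P .] vs [P → P . num ;]; I7: [Y → id .] vs [X → id . id P]; I9: [Y → id .] vs [X → . id Y id]; I10: [X → id id P .] vs [P → P . num ;]; I16: [P → X ; .] vs [X → . id Y id]

A shift-reduce conflict occurs when an LR(0) state has both:
  - a complete (reduce) item [A → α .] (dot at the end), and
  - a shift item [B → β . c γ] (dot before a terminal).

Augment with Y' → Y and build the canonical LR(0) collection (I0 = CLOSURE({[Y' → . Y]}), then GOTO on every symbol after a dot until no new states appear). It has 19 states:
  I0: { [Y → . ; P], [Y → . id], [Y' → . Y] }  — shift
  I1: { [P → . P num ;], [P → . X ;], [P → . X Y id], [X → . Y X id], [X → . id Y id], [X → . id id P], [Y → . ; P], [Y → . id], [Y → ; . P] }  — shift
  I2: { [Y' → Y .] }  — accept
  I3: { [Y → id .] }  — reduce
  I4: { [P → P . num ;], [Y → ; P .] }  — shift, reduce
  I5: { [P → X . ;], [P → X . Y id], [Y → . ; P], [Y → . id] }  — shift
  I6: { [X → . Y X id], [X → . id Y id], [X → . id id P], [X → Y . X id], [Y → . ; P], [Y → . id] }  — shift
  I7: { [X → id . Y id], [X → id . id P], [Y → . ; P], [Y → . id], [Y → id .] }  — shift, reduce
  I8: { [X → id Y . id] }  — shift
  I9: { [P → . P num ;], [P → . X ;], [P → . X Y id], [X → . Y X id], [X → . id Y id], [X → . id id P], [X → id id . P], [Y → . ; P], [Y → . id], [Y → id .] }  — shift, reduce
  I10: { [P → P . num ;], [X → id id P .] }  — shift, reduce
  I11: { [P → P num . ;] }  — shift
  I12: { [P → P num ; .] }  — reduce
  I13: { [X → id Y id .] }  — reduce
  I14: { [X → Y X . id] }  — shift
  I15: { [X → Y X id .] }  — reduce
  I16: { [P → . P num ;], [P → . X ;], [P → . X Y id], [P → X ; .], [X → . Y X id], [X → . id Y id], [X → . id id P], [Y → . ; P], [Y → . id], [Y → ; . P] }  — shift, reduce
  I17: { [P → X Y . id] }  — shift
  I18: { [P → X Y id .] }  — reduce

I4 contains reduce item [Y → ; P .] and shift item [P → P . num ;] — shift-reduce conflict.
I7 contains reduce item [Y → id .] and shift items [X → id . id P], [Y → . ; P], [Y → . id] — shift-reduce conflict.
I9 contains reduce item [Y → id .] and shift items [X → . id Y id], [X → . id id P], [Y → . ; P], [Y → . id] — shift-reduce conflict.
I10 contains reduce item [X → id id P .] and shift item [P → P . num ;] — shift-reduce conflict.
I16 contains reduce item [P → X ; .] and shift items [X → . id Y id], [X → . id id P], [Y → . ; P], [Y → . id] — shift-reduce conflict.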